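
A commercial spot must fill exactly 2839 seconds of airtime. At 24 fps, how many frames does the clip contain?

Frames = 2839 × 24 = 68136.

68136 frames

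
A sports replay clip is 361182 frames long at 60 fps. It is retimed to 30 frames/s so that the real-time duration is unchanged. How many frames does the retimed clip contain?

180591 frames

Frames at target rate = 361182 × (30) / (60) = 180591.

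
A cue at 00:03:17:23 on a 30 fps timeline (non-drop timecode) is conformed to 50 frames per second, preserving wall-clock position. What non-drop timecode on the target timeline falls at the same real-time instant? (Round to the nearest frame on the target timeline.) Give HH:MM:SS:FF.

Source frame index: (0×3600 + 3×60 + 17) × 30 + 23 = 5933.
Real time: 5933 / (30) = 5933/30 s.
Target frame: (5933/30) × (50) = 29665/3 ≈ 9888.333 → 9888.
At 50 labels/s: frame 9888 → 00:03:17:38.

00:03:17:38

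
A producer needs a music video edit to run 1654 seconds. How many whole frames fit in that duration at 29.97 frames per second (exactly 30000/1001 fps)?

49570 frames

Frames = 1654 × 30000/1001 = 49620000/1001 ≈ 49570.4296.
Complete frames: 49570.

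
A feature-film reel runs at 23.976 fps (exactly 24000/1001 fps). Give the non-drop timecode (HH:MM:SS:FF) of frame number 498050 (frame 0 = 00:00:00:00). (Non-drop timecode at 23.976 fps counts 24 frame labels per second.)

05:45:52:02

498050 ÷ 24 = 20752 full seconds, remainder 2 frames.
20752 s = 5 h 45 min 52 s.
Timecode: 05:45:52:02.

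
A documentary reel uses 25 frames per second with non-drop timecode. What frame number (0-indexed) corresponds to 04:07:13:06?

Total seconds to the label: (4 × 3600 + 7 × 60 + 13) = 14833.
Frame index = 14833 × 25 + 6 = 370831.

370831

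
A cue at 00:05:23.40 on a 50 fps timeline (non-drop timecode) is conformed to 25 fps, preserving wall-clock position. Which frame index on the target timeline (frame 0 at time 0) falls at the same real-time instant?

frame 8095

Source frame index: (0×3600 + 5×60 + 23) × 50 + 40 = 16190.
Real time: 16190 / (50) = 1619/5 s.
Target frame: (1619/5) × (25) = 8095.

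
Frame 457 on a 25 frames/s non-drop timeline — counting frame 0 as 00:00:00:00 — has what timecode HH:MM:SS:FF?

00:00:18:07

457 ÷ 25 = 18 full seconds, remainder 7 frames.
18 s = 0 h 0 min 18 s.
Timecode: 00:00:18:07.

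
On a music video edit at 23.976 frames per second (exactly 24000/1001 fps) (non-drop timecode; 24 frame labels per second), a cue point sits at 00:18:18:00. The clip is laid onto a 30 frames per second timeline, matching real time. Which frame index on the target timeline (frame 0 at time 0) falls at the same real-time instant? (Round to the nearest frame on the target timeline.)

Source frame index: (0×3600 + 18×60 + 18) × 24 + 0 = 26352.
Real time: 26352 / (24000/1001) = 549549/500 s.
Target frame: (549549/500) × (30) = 1648647/50 ≈ 32972.940 → 32973.

frame 32973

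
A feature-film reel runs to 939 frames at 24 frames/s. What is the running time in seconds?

Running time = 939 / (24) = 39.125 s.

39.125 seconds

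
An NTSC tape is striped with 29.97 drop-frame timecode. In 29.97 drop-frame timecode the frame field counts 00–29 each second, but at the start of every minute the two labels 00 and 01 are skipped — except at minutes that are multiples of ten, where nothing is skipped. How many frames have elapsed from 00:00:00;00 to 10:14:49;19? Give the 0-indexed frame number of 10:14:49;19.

1105583

As if non-drop at 30 labels/s: (10 × 3600 + 14 × 60 + 49) × 30 + 19 = 1106689.
Minute boundaries passed: 614; those not divisible by 10: 614 − 61 = 553; dropped labels = 2 × 553 = 1106.
Actual frame index = 1106689 − 1106 = 1105583.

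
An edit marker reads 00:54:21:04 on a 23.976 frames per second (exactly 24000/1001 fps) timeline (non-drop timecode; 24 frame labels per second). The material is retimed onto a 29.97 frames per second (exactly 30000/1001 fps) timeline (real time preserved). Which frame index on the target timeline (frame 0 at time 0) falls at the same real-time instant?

frame 97835

Source frame index: (0×3600 + 54×60 + 21) × 24 + 4 = 78268.
Real time: 78268 / (24000/1001) = 19586567/6000 s.
Target frame: (19586567/6000) × (30000/1001) = 97835.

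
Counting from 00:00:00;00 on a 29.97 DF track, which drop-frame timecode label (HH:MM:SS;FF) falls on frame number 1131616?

Each 10-minute DF block holds 10 × 60 × 30 − 9 × 2 = 17982 frames. 1131616 ÷ 17982 → 62 full blocks, remainder 16732.
Within the partial block the first minute is 1800 frames and each further minute 1798, so 9 further minute boundaries passed. Total skipped labels = 18 × 62 + 2 × 9 = 1134.
Non-drop label index = 1131616 + 1134 = 1132750; at 30 labels/s that is 10:29:18:10, i.e. DF 10:29:18;10.

10:29:18;10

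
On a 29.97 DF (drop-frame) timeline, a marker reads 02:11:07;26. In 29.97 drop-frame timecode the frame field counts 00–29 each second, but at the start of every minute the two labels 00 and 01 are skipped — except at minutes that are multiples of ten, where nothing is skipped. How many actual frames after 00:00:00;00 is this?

Complete 10-minute blocks: 13, each 17982 frames → 233766.
Remaining 1 whole minute in the current block: 1800 + 0 × 1798 = 1800 frames.
Within the current minute: 7 × 30 + 26 − 2 = 234 (labels ;00/;01 skipped at this minute). Total = 233766 + 1800 + 234 = 235800.

235800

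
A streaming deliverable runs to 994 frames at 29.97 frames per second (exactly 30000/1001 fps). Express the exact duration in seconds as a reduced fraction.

497497/15000 seconds

Running time = 994 ÷ (30000/1001) = 994 × 1001/30000 = 497497/15000 s.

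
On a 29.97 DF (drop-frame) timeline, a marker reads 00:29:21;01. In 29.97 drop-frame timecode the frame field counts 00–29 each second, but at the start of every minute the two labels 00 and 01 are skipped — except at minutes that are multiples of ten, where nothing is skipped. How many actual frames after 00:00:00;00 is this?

52777

Complete 10-minute blocks: 2, each 17982 frames → 35964.
Remaining 9 whole minutes in the current block: 1800 + 8 × 1798 = 16184 frames.
Within the current minute: 21 × 30 + 1 − 2 = 629 (labels ;00/;01 skipped at this minute). Total = 35964 + 16184 + 629 = 52777.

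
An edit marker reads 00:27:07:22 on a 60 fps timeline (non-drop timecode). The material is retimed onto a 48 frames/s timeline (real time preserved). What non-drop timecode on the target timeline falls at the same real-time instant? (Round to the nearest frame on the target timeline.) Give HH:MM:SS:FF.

Source frame index: (0×3600 + 27×60 + 7) × 60 + 22 = 97642.
Real time: 97642 / (60) = 48821/30 s.
Target frame: (48821/30) × (48) = 390568/5 ≈ 78113.600 → 78114.
At 48 labels/s: frame 78114 → 00:27:07:18.

00:27:07:18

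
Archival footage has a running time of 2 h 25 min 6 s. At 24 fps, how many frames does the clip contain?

2 h 25 min 6 s = 8706 s.
Frames = 8706 × 24 = 208944.

208944 frames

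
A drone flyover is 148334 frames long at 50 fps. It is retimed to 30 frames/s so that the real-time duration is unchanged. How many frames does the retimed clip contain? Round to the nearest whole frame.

89000 frames

Frames at target rate = 148334 × (30) / (50) = 445002/5 ≈ 89000.400.
Nearest whole frame: 89000.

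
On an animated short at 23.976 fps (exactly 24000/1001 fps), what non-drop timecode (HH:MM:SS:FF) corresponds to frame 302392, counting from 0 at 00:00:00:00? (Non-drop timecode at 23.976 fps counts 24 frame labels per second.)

302392 ÷ 24 = 12599 full seconds, remainder 16 frames.
12599 s = 3 h 29 min 59 s.
Timecode: 03:29:59:16.

03:29:59:16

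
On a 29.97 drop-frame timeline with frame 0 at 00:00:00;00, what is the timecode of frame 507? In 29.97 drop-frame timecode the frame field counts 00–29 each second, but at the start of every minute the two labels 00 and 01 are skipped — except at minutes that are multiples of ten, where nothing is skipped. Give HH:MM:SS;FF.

00:00:16;27

Each 10-minute DF block holds 10 × 60 × 30 − 9 × 2 = 17982 frames. 507 ÷ 17982 → 0 full blocks, remainder 507.
Within the partial block the first minute is 1800 frames and each further minute 1798, so 0 further minute boundaries passed. Total skipped labels = 18 × 0 + 2 × 0 = 0.
Non-drop label index = 507 + 0 = 507; at 30 labels/s that is 00:00:16:27, i.e. DF 00:00:16;27.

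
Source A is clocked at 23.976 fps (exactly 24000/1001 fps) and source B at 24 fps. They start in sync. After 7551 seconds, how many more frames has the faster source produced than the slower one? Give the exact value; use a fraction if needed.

181224/1001 frames

A emits 24000/1001 × 7551 = 181224000/1001 frames; B emits 24 × 7551 = 181224.
Difference = 181224/1001 frames (≈ 181.0430); B is ahead of A.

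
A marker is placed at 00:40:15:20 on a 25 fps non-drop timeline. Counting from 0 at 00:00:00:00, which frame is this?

Total seconds to the label: (0 × 3600 + 40 × 60 + 15) = 2415.
Frame index = 2415 × 25 + 20 = 60395.

frame 60395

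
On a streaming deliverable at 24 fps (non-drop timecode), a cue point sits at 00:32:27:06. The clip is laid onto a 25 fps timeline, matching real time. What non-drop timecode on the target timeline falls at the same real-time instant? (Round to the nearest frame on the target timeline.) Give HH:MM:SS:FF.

00:32:27:06

Source frame index: (0×3600 + 32×60 + 27) × 24 + 6 = 46734.
Real time: 46734 / (24) = 7789/4 s.
Target frame: (7789/4) × (25) = 194725/4 ≈ 48681.250 → 48681.
At 25 labels/s: frame 48681 → 00:32:27:06.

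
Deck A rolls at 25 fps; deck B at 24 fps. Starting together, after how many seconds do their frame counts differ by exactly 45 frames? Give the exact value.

The gap grows by |24 − 25| = 1 frame per second.
Time for a 45-frame gap: 45 ÷ (1) = 45 s.

45 seconds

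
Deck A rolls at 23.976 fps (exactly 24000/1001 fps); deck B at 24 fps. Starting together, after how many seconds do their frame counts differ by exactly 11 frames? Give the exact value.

11011/24 seconds

The gap grows by |24 − 24000/1001| = 24/1001 frames per second.
Time for a 11-frame gap: 11 ÷ (24/1001) = 11011/24 s.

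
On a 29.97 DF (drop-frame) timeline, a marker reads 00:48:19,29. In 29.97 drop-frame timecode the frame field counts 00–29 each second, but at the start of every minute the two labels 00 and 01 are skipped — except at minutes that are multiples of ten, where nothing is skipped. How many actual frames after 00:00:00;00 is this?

86911

Complete 10-minute blocks: 4, each 17982 frames → 71928.
Remaining 8 whole minutes in the current block: 1800 + 7 × 1798 = 14386 frames.
Within the current minute: 19 × 30 + 29 − 2 = 597 (labels ;00/;01 skipped at this minute). Total = 71928 + 14386 + 597 = 86911.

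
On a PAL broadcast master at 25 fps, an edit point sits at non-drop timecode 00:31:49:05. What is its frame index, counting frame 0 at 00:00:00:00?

frame 47730

Total seconds to the label: (0 × 3600 + 31 × 60 + 49) = 1909.
Frame index = 1909 × 25 + 5 = 47730.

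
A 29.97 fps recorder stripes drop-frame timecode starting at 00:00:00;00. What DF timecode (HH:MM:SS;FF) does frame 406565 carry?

03:46:05;23

Ten DF minutes hold 17982 frames, so frame 406565 lies in block 22 (frames 395604–413585) with 10961 frames into that block.
The block's first minute is 1800 frames and the rest 1798 each; 10961 frames reaches minute 6, so 22 × 18 + 6 × 2 = 408 labels have been skipped so far.
Adding those back, label number 406565 + 408 = 406973 at 30 labels/s is 13565 s + 23 f = 3 h 46 min 5 s frame 23, i.e. 03:46:05;23.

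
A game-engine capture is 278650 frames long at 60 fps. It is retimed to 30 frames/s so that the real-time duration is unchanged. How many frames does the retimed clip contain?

Target frames = source frames × (target rate / source rate) = 278650 × (30)/(60) = 278650 × 1/2 = 139325.

139325 frames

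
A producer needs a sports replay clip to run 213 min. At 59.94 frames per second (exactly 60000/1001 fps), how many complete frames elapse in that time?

766033 frames

213 min = 12780 s.
Frames = 12780 × 60000/1001 = 766800000/1001 ≈ 766033.9660.
Complete frames: 766033.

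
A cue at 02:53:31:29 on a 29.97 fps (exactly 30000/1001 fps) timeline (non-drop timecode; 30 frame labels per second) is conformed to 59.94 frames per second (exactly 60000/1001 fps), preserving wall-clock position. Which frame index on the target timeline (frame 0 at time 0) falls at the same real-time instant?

frame 624718

Source frame index: (2×3600 + 53×60 + 31) × 30 + 29 = 312359.
Real time: 312359 / (30000/1001) = 312671359/30000 s.
Target frame: (312671359/30000) × (60000/1001) = 624718.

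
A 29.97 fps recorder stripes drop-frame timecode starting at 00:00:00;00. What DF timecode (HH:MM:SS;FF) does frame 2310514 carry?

21:24:54;06

Each 10-minute DF block holds 10 × 60 × 30 − 9 × 2 = 17982 frames. 2310514 ÷ 17982 → 128 full blocks, remainder 8818.
Within the partial block the first minute is 1800 frames and each further minute 1798, so 4 further minute boundaries passed. Total skipped labels = 18 × 128 + 2 × 4 = 2312.
Non-drop label index = 2310514 + 2312 = 2312826; at 30 labels/s that is 21:24:54:06, i.e. DF 21:24:54;06.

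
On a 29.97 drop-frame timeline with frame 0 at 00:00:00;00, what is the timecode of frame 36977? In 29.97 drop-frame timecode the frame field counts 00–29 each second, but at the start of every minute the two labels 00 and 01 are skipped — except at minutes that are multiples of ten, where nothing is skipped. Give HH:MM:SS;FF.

00:20:33;23

Each 10-minute DF block holds 10 × 60 × 30 − 9 × 2 = 17982 frames. 36977 ÷ 17982 → 2 full blocks, remainder 1013.
Within the partial block the first minute is 1800 frames and each further minute 1798, so 0 further minute boundaries passed. Total skipped labels = 18 × 2 + 2 × 0 = 36.
Non-drop label index = 36977 + 36 = 37013; at 30 labels/s that is 00:20:33:23, i.e. DF 00:20:33;23.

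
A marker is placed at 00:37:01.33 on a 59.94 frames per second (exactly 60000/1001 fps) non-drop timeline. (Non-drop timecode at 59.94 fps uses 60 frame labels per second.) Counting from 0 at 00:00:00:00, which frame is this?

133293

Total seconds to the label: (0 × 3600 + 37 × 60 + 1) = 2221.
Frame index = 2221 × 60 + 33 = 133293.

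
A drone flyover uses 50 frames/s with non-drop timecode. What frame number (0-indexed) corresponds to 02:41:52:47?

Total seconds to the label: (2 × 3600 + 41 × 60 + 52) = 9712.
Frame index = 9712 × 50 + 47 = 485647.

485647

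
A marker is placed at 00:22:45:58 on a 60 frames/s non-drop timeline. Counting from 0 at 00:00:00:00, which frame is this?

Total seconds to the label: (0 × 3600 + 22 × 60 + 45) = 1365.
Frame index = 1365 × 60 + 58 = 81958.

81958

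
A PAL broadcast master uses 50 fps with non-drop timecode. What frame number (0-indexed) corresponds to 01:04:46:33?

frame 194333

Total seconds to the label: (1 × 3600 + 4 × 60 + 46) = 3886.
Frame index = 3886 × 50 + 33 = 194333.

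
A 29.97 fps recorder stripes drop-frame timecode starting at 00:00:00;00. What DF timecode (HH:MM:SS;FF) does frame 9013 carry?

00:05:00;23

Ten DF minutes hold 17982 frames, so frame 9013 lies in block 0 (frames 0–17981) with 9013 frames into that block.
The block's first minute is 1800 frames and the rest 1798 each; 9013 frames reaches minute 5, so 0 × 18 + 5 × 2 = 10 labels have been skipped so far.
Adding those back, label number 9013 + 10 = 9023 at 30 labels/s is 300 s + 23 f = 0 h 5 min 0 s frame 23, i.e. 00:05:00;23.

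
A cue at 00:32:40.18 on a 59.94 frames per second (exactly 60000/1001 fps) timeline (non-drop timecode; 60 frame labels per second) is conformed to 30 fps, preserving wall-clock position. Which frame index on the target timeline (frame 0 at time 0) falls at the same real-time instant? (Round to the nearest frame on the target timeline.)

frame 58868

Source frame index: (0×3600 + 32×60 + 40) × 60 + 18 = 117618.
Real time: 117618 / (60000/1001) = 19622603/10000 s.
Target frame: (19622603/10000) × (30) = 58867809/1000 ≈ 58867.809 → 58868.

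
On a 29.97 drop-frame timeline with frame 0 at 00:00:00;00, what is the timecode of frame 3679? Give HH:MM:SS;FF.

00:02:02;23

Each 10-minute DF block holds 10 × 60 × 30 − 9 × 2 = 17982 frames. 3679 ÷ 17982 → 0 full blocks, remainder 3679.
Within the partial block the first minute is 1800 frames and each further minute 1798, so 2 further minute boundaries passed. Total skipped labels = 18 × 0 + 2 × 2 = 4.
Non-drop label index = 3679 + 4 = 3683; at 30 labels/s that is 00:02:02:23, i.e. DF 00:02:02;23.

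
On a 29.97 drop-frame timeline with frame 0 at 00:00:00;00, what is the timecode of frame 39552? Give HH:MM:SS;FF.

00:21:59;20

Ten DF minutes hold 17982 frames, so frame 39552 lies in block 2 (frames 35964–53945) with 3588 frames into that block.
The block's first minute is 1800 frames and the rest 1798 each; 3588 frames reaches minute 1, so 2 × 18 + 1 × 2 = 38 labels have been skipped so far.
Adding those back, label number 39552 + 38 = 39590 at 30 labels/s is 1319 s + 20 f = 0 h 21 min 59 s frame 20, i.e. 00:21:59;20.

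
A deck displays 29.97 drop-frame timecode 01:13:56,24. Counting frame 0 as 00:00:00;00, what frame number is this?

Complete 10-minute blocks: 7, each 17982 frames → 125874.
Remaining 3 whole minutes in the current block: 1800 + 2 × 1798 = 5396 frames.
Within the current minute: 56 × 30 + 24 − 2 = 1702 (labels ;00/;01 skipped at this minute). Total = 125874 + 5396 + 1702 = 132972.

132972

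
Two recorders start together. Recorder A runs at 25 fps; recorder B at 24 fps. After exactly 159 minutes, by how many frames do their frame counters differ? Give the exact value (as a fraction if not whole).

159 min = 9540 s.
A emits 25 × 9540 = 238500 frames; B emits 24 × 9540 = 228960.
Difference = 9540 frames; B is behind A.

9540 frames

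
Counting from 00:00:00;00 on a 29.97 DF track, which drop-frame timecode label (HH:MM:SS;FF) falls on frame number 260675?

Ten DF minutes hold 17982 frames, so frame 260675 lies in block 14 (frames 251748–269729) with 8927 frames into that block.
The block's first minute is 1800 frames and the rest 1798 each; 8927 frames reaches minute 4, so 14 × 18 + 4 × 2 = 260 labels have been skipped so far.
Adding those back, label number 260675 + 260 = 260935 at 30 labels/s is 8697 s + 25 f = 2 h 24 min 57 s frame 25, i.e. 02:24:57;25.

02:24:57;25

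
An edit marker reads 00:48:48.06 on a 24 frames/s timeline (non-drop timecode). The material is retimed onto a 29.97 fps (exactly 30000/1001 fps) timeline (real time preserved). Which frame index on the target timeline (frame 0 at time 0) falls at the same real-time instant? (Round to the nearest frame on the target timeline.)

Source frame index: (0×3600 + 48×60 + 48) × 24 + 6 = 70278.
Real time: 70278 / (24) = 11713/4 s.
Target frame: (11713/4) × (30000/1001) = 6757500/77 ≈ 87759.740 → 87760.

frame 87760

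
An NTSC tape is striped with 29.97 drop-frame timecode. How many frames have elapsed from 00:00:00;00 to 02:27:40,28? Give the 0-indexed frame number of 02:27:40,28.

Complete 10-minute blocks: 14, each 17982 frames → 251748.
Remaining 7 whole minutes in the current block: 1800 + 6 × 1798 = 12588 frames.
Within the current minute: 40 × 30 + 28 − 2 = 1226 (labels ;00/;01 skipped at this minute). Total = 251748 + 12588 + 1226 = 265562.

265562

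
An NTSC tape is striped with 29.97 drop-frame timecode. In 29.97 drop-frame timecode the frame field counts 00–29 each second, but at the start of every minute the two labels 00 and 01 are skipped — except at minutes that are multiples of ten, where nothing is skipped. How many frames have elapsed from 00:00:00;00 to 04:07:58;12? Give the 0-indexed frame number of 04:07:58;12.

Complete 10-minute blocks: 24, each 17982 frames → 431568.
Remaining 7 whole minutes in the current block: 1800 + 6 × 1798 = 12588 frames.
Within the current minute: 58 × 30 + 12 − 2 = 1750 (labels ;00/;01 skipped at this minute). Total = 431568 + 12588 + 1750 = 445906.

445906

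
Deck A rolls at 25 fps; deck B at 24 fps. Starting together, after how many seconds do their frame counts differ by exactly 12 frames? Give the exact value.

12 seconds

The gap grows by |24 − 25| = 1 frame per second.
Time for a 12-frame gap: 12 ÷ (1) = 12 s.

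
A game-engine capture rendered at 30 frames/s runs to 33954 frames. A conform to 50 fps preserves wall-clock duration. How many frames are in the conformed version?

56590 frames

Frames at target rate = 33954 × (50) / (30) = 56590.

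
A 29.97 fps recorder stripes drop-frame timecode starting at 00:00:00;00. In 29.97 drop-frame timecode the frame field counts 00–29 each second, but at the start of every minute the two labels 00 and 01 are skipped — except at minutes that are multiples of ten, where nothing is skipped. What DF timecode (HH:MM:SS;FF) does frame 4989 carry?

00:02:46;13

Each 10-minute DF block holds 10 × 60 × 30 − 9 × 2 = 17982 frames. 4989 ÷ 17982 → 0 full blocks, remainder 4989.
Within the partial block the first minute is 1800 frames and each further minute 1798, so 2 further minute boundaries passed. Total skipped labels = 18 × 0 + 2 × 2 = 4.
Non-drop label index = 4989 + 4 = 4993; at 30 labels/s that is 00:02:46:13, i.e. DF 00:02:46;13.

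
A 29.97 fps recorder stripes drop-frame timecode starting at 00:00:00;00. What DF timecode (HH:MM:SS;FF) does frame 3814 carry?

Each 10-minute DF block holds 10 × 60 × 30 − 9 × 2 = 17982 frames. 3814 ÷ 17982 → 0 full blocks, remainder 3814.
Within the partial block the first minute is 1800 frames and each further minute 1798, so 2 further minute boundaries passed. Total skipped labels = 18 × 0 + 2 × 2 = 4.
Non-drop label index = 3814 + 4 = 3818; at 30 labels/s that is 00:02:07:08, i.e. DF 00:02:07;08.

00:02:07;08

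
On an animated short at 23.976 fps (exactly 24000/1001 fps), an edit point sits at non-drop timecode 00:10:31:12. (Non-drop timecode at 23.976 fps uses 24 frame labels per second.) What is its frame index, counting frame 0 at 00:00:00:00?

15156

Total seconds to the label: (0 × 3600 + 10 × 60 + 31) = 631.
Frame index = 631 × 24 + 12 = 15156.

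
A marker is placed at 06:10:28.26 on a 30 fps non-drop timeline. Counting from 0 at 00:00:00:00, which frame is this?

frame 666866

Total seconds to the label: (6 × 3600 + 10 × 60 + 28) = 22228.
Frame index = 22228 × 30 + 26 = 666866.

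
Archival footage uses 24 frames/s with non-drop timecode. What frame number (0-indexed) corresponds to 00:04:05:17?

Total seconds to the label: (0 × 3600 + 4 × 60 + 5) = 245.
Frame index = 245 × 24 + 17 = 5897.

5897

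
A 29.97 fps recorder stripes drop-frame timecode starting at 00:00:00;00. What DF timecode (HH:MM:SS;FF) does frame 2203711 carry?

20:25:30;17

Ten DF minutes hold 17982 frames, so frame 2203711 lies in block 122 (frames 2193804–2211785) with 9907 frames into that block.
The block's first minute is 1800 frames and the rest 1798 each; 9907 frames reaches minute 5, so 122 × 18 + 5 × 2 = 2206 labels have been skipped so far.
Adding those back, label number 2203711 + 2206 = 2205917 at 30 labels/s is 73530 s + 17 f = 20 h 25 min 30 s frame 17, i.e. 20:25:30;17.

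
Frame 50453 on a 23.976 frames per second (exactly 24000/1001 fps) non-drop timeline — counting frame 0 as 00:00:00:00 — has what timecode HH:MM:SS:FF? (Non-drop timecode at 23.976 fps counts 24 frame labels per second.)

50453 ÷ 24 = 2102 full seconds, remainder 5 frames.
2102 s = 0 h 35 min 2 s.
Timecode: 00:35:02:05.

00:35:02:05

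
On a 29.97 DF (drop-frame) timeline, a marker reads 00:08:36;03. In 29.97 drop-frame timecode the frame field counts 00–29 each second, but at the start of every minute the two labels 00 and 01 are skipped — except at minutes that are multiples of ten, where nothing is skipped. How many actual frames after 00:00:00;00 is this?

Complete 10-minute blocks: 0, each 17982 frames → 0.
Remaining 8 whole minutes in the current block: 1800 + 7 × 1798 = 14386 frames.
Within the current minute: 36 × 30 + 3 − 2 = 1081 (labels ;00/;01 skipped at this minute). Total = 0 + 14386 + 1081 = 15467.

15467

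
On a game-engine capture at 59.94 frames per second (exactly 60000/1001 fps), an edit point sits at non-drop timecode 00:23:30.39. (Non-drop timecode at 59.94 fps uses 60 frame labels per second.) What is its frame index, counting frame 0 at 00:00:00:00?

Total seconds to the label: (0 × 3600 + 23 × 60 + 30) = 1410.
Frame index = 1410 × 60 + 39 = 84639.

frame 84639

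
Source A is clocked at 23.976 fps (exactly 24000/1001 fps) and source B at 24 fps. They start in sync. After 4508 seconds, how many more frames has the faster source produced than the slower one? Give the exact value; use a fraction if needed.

15456/143 frames

A emits 24000/1001 × 4508 = 15456000/143 frames; B emits 24 × 4508 = 108192.
Difference = 15456/143 frames (≈ 108.0839); B is ahead of A.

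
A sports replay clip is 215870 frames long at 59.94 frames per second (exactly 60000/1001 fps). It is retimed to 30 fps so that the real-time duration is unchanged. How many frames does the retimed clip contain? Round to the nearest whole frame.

108043 frames

Frames at target rate = 215870 × (30) / (60000/1001) = 21608587/200 ≈ 108042.935.
Nearest whole frame: 108043.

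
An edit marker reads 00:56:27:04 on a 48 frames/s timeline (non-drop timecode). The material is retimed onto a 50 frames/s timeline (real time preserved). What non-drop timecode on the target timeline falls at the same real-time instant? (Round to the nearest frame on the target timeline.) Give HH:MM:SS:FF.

Source frame index: (0×3600 + 56×60 + 27) × 48 + 4 = 162580.
Real time: 162580 / (48) = 40645/12 s.
Target frame: (40645/12) × (50) = 1016125/6 ≈ 169354.167 → 169354.
At 50 labels/s: frame 169354 → 00:56:27:04.

00:56:27:04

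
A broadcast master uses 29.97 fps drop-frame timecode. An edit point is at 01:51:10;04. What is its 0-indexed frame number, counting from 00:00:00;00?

199904

Complete 10-minute blocks: 11, each 17982 frames → 197802.
Remaining 1 whole minute in the current block: 1800 + 0 × 1798 = 1800 frames.
Within the current minute: 10 × 30 + 4 − 2 = 302 (labels ;00/;01 skipped at this minute). Total = 197802 + 1800 + 302 = 199904.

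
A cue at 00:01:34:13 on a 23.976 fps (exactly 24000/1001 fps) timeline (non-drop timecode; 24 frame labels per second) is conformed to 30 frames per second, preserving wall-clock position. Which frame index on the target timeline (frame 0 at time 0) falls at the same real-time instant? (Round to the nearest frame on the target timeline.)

frame 2839

Source frame index: (0×3600 + 1×60 + 34) × 24 + 13 = 2269.
Real time: 2269 / (24000/1001) = 2271269/24000 s.
Target frame: (2271269/24000) × (30) = 2271269/800 ≈ 2839.086 → 2839.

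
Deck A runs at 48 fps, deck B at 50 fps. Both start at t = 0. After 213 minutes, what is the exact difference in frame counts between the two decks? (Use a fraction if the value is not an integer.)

25560 frames

213 min = 12780 s.
A emits 48 × 12780 = 613440 frames; B emits 50 × 12780 = 639000.
Difference = 25560 frames; B is ahead of A.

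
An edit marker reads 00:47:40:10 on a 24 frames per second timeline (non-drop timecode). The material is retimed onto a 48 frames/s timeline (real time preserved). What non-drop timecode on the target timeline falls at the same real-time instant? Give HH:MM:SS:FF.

Source frame index: (0×3600 + 47×60 + 40) × 24 + 10 = 68650.
Real time: 68650 / (24) = 34325/12 s.
Target frame: (34325/12) × (48) = 137300.
At 48 labels/s: frame 137300 → 00:47:40:20.

00:47:40:20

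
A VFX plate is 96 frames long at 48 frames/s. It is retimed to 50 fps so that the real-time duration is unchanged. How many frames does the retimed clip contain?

Target frames = source frames × (target rate / source rate) = 96 × (50)/(48) = 96 × 25/24 = 100.

100 frames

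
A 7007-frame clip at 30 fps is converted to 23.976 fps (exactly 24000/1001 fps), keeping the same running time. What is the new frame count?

Target frames = source frames × (target rate / source rate) = 7007 × (24000/1001)/(30) = 7007 × 800/1001 = 5600.

5600 frames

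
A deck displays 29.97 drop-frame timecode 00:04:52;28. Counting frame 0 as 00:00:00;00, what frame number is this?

8780

As if non-drop at 30 labels/s: (0 × 3600 + 4 × 60 + 52) × 30 + 28 = 8788.
Minute boundaries passed: 4; those not divisible by 10: 4 − 0 = 4; dropped labels = 2 × 4 = 8.
Actual frame index = 8788 − 8 = 8780.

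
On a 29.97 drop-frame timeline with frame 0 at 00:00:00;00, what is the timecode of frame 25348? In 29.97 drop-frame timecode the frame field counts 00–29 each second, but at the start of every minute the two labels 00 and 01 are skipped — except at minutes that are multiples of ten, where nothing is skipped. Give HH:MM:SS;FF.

00:14:05;24

Ten DF minutes hold 17982 frames, so frame 25348 lies in block 1 (frames 17982–35963) with 7366 frames into that block.
The block's first minute is 1800 frames and the rest 1798 each; 7366 frames reaches minute 4, so 1 × 18 + 4 × 2 = 26 labels have been skipped so far.
Adding those back, label number 25348 + 26 = 25374 at 30 labels/s is 845 s + 24 f = 0 h 14 min 5 s frame 24, i.e. 00:14:05;24.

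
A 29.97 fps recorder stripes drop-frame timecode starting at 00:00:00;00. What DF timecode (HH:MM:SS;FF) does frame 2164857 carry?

Ten DF minutes hold 17982 frames, so frame 2164857 lies in block 120 (frames 2157840–2175821) with 7017 frames into that block.
The block's first minute is 1800 frames and the rest 1798 each; 7017 frames reaches minute 3, so 120 × 18 + 3 × 2 = 2166 labels have been skipped so far.
Adding those back, label number 2164857 + 2166 = 2167023 at 30 labels/s is 72234 s + 3 f = 20 h 3 min 54 s frame 3, i.e. 20:03:54;03.

20:03:54;03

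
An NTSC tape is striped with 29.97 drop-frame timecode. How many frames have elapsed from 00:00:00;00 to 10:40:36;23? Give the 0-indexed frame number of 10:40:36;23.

1151951

As if non-drop at 30 labels/s: (10 × 3600 + 40 × 60 + 36) × 30 + 23 = 1153103.
Minute boundaries passed: 640; those not divisible by 10: 640 − 64 = 576; dropped labels = 2 × 576 = 1152.
Actual frame index = 1153103 − 1152 = 1151951.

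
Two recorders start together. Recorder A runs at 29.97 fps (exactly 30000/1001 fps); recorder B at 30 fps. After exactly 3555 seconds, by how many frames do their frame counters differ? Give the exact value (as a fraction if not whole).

A emits 30000/1001 × 3555 = 106650000/1001 frames; B emits 30 × 3555 = 106650.
Difference = 106650/1001 frames (≈ 106.5435); B is ahead of A.

106650/1001 frames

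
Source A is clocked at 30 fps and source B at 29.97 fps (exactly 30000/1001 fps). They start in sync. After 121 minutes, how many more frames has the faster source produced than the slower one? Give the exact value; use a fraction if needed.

121 min = 7260 s.
A emits 30 × 7260 = 217800 frames; B emits 30000/1001 × 7260 = 19800000/91.
Difference = 19800/91 frames (≈ 217.5824); B is behind A.

19800/91 frames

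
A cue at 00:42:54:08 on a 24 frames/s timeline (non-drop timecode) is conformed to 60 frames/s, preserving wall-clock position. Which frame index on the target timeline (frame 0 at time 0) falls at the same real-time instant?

Source frame index: (0×3600 + 42×60 + 54) × 24 + 8 = 61784.
Real time: 61784 / (24) = 7723/3 s.
Target frame: (7723/3) × (60) = 154460.

frame 154460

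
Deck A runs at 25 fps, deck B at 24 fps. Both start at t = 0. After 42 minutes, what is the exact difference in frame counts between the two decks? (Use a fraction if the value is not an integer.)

2520 frames

42 min = 2520 s.
A emits 25 × 2520 = 63000 frames; B emits 24 × 2520 = 60480.
Difference = 2520 frames; B is behind A.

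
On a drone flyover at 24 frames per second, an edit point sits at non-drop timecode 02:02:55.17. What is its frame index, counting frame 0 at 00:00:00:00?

Total seconds to the label: (2 × 3600 + 2 × 60 + 55) = 7375.
Frame index = 7375 × 24 + 17 = 177017.

frame 177017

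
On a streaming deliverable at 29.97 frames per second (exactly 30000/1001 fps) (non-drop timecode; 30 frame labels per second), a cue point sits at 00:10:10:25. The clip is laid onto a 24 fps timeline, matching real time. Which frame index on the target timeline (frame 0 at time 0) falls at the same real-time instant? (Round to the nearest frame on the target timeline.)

Source frame index: (0×3600 + 10×60 + 10) × 30 + 25 = 18325.
Real time: 18325 / (30000/1001) = 733733/1200 s.
Target frame: (733733/1200) × (24) = 733733/50 ≈ 14674.660 → 14675.

frame 14675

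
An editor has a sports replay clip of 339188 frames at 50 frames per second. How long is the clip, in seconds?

6783.76 seconds

Running time = 339188 / (50) = 6783.76 s.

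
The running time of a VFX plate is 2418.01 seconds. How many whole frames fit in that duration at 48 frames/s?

116064 frames

Frames = 2418.01 × 48 = 2901612/25 ≈ 116064.4800.
Complete frames: 116064.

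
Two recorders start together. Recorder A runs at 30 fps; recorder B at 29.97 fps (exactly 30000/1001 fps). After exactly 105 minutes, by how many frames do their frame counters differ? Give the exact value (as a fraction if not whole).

27000/143 frames

105 min = 6300 s.
A emits 30 × 6300 = 189000 frames; B emits 30000/1001 × 6300 = 27000000/143.
Difference = 27000/143 frames (≈ 188.8112); B is behind A.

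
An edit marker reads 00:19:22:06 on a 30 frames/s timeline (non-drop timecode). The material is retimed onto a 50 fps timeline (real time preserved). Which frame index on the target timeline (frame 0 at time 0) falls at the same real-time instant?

Source frame index: (0×3600 + 19×60 + 22) × 30 + 6 = 34866.
Real time: 34866 / (30) = 5811/5 s.
Target frame: (5811/5) × (50) = 58110.

frame 58110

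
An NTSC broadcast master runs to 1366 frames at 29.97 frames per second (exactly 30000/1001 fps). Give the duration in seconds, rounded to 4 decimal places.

45.5789 seconds

Running time = 1366 × 1001/30000 = 683683/15000 s ≈ 45.5789 s.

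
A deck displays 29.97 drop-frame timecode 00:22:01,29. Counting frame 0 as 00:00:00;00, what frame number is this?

39619

Complete 10-minute blocks: 2, each 17982 frames → 35964.
Remaining 2 whole minutes in the current block: 1800 + 1 × 1798 = 3598 frames.
Within the current minute: 1 × 30 + 29 − 2 = 57 (labels ;00/;01 skipped at this minute). Total = 35964 + 3598 + 57 = 39619.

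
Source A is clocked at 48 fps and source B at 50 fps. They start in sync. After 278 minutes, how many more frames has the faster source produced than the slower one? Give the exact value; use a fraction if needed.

278 min = 16680 s.
A emits 48 × 16680 = 800640 frames; B emits 50 × 16680 = 834000.
Difference = 33360 frames; B is ahead of A.

33360 frames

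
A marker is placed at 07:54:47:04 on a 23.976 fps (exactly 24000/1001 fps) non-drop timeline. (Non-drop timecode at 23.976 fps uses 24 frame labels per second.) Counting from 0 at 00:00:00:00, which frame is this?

frame 683692

Total seconds to the label: (7 × 3600 + 54 × 60 + 47) = 28487.
Frame index = 28487 × 24 + 4 = 683692.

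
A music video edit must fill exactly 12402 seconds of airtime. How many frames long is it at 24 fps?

297648 frames

Frames = 12402 × 24 = 297648.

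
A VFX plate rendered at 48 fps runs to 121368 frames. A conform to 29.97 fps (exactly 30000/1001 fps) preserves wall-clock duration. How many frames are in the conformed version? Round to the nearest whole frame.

Frames at target rate = 121368 × (30000/1001) / (48) = 5835000/77 ≈ 75779.221.
Nearest whole frame: 75779.

75779 frames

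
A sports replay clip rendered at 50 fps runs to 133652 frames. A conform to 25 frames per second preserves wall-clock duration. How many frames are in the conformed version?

66826 frames

Target frames = source frames × (target rate / source rate) = 133652 × (25)/(50) = 133652 × 1/2 = 66826.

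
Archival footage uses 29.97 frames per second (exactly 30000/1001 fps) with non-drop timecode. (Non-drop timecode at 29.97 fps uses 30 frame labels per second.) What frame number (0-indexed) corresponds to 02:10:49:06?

Total seconds to the label: (2 × 3600 + 10 × 60 + 49) = 7849.
Frame index = 7849 × 30 + 6 = 235476.

frame 235476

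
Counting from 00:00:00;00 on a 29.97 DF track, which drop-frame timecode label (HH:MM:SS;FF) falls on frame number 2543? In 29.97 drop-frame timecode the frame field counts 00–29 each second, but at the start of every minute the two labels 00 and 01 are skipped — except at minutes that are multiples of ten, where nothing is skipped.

00:01:24;25

Ten DF minutes hold 17982 frames, so frame 2543 lies in block 0 (frames 0–17981) with 2543 frames into that block.
The block's first minute is 1800 frames and the rest 1798 each; 2543 frames reaches minute 1, so 0 × 18 + 1 × 2 = 2 labels have been skipped so far.
Adding those back, label number 2543 + 2 = 2545 at 30 labels/s is 84 s + 25 f = 0 h 1 min 24 s frame 25, i.e. 00:01:24;25.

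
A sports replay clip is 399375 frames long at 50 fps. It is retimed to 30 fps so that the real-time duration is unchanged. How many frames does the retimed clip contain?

239625 frames

Target frames = source frames × (target rate / source rate) = 399375 × (30)/(50) = 399375 × 3/5 = 239625.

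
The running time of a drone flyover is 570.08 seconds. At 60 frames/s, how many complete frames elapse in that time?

34204 frames

Frames = 570.08 × 60 = 171024/5 ≈ 34204.8000.
Complete frames: 34204.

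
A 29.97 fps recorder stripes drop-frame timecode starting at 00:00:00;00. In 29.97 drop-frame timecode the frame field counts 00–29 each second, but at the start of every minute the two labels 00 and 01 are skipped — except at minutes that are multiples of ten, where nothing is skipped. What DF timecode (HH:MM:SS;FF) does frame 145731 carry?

Ten DF minutes hold 17982 frames, so frame 145731 lies in block 8 (frames 143856–161837) with 1875 frames into that block.
The block's first minute is 1800 frames and the rest 1798 each; 1875 frames reaches minute 1, so 8 × 18 + 1 × 2 = 146 labels have been skipped so far.
Adding those back, label number 145731 + 146 = 145877 at 30 labels/s is 4862 s + 17 f = 1 h 21 min 2 s frame 17, i.e. 01:21:02;17.

01:21:02;17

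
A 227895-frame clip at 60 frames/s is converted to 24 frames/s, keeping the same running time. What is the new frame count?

91158 frames

Target frames = source frames × (target rate / source rate) = 227895 × (24)/(60) = 227895 × 2/5 = 91158.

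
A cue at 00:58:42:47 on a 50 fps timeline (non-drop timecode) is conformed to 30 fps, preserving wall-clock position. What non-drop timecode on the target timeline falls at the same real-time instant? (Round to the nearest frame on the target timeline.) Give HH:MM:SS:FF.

00:58:42:28

Source frame index: (0×3600 + 58×60 + 42) × 50 + 47 = 176147.
Real time: 176147 / (50) = 176147/50 s.
Target frame: (176147/50) × (30) = 528441/5 ≈ 105688.200 → 105688.
At 30 labels/s: frame 105688 → 00:58:42:28.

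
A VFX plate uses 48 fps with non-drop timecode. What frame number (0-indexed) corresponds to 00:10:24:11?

frame 29963

Total seconds to the label: (0 × 3600 + 10 × 60 + 24) = 624.
Frame index = 624 × 48 + 11 = 29963.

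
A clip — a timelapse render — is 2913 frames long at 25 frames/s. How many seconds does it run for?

Running time = 2913 / (25) = 116.52 s.

116.52 seconds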